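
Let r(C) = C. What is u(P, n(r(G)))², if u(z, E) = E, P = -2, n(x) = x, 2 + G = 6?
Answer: 16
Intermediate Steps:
G = 4 (G = -2 + 6 = 4)
u(P, n(r(G)))² = 4² = 16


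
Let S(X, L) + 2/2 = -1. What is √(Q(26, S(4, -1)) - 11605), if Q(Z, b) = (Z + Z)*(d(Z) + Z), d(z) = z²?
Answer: √24899 ≈ 157.79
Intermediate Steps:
S(X, L) = -2 (S(X, L) = -1 - 1 = -2)
Q(Z, b) = 2*Z*(Z + Z²) (Q(Z, b) = (Z + Z)*(Z² + Z) = (2*Z)*(Z + Z²) = 2*Z*(Z + Z²))
√(Q(26, S(4, -1)) - 11605) = √(2*26²*(1 + 26) - 11605) = √(2*676*27 - 11605) = √(36504 - 11605) = √24899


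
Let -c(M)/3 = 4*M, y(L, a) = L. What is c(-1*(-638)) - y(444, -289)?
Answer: -8100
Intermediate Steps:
c(M) = -12*M
c(-1*(-638)) - y(444, -289) = -(-12)*(-638) - 1*444 = -12*638 - 444 = -7656 - 444 = -8100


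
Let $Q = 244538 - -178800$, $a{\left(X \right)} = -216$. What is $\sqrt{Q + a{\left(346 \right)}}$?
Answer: $\sqrt{423122} \approx 650.48$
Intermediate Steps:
$Q = 423338$ ($Q = 244538 + 178800 = 423338$)
$\sqrt{Q + a{\left(346 \right)}} = \sqrt{423338 - 216} = \sqrt{423122}$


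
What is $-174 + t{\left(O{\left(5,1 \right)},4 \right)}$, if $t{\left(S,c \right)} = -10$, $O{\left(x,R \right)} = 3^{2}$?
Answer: $-184$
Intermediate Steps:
$O{\left(x,R \right)} = 9$
$-174 + t{\left(O{\left(5,1 \right)},4 \right)} = -174 - 10 = -184$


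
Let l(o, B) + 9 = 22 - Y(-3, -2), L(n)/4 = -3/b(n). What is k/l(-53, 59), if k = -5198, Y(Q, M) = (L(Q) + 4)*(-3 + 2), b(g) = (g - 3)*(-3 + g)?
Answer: -7797/25 ≈ -311.88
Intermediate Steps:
b(g) = (-3 + g)**2 (b(g) = (-3 + g)*(-3 + g) = (-3 + g)**2)
L(n) = -12/(-3 + n)**2 (L(n) = 4*(-3/(-3 + n)**2) = -12/(-3 + n)**2)
Y(Q, M) = -4 + 12/(-3 + Q)**2 (Y(Q, M) = (-12/(-3 + Q)**2 + 4)*(-3 + 2) = (4 - 12/(-3 + Q)**2)*(-1) = -4 + 12/(-3 + Q)**2)
l(o, B) = 50/3 (l(o, B) = -9 + (22 - (-4 + 12/(-3 - 3)**2)) = -9 + (22 - (-4 + 12/(-6)**2)) = -9 + (22 - (-4 + 12*(1/36))) = -9 + (22 - (-4 + 1/3)) = -9 + (22 - 1*(-11/3)) = -9 + (22 + 11/3) = -9 + 77/3 = 50/3)
k/l(-53, 59) = -5198/50/3 = -5198*3/50 = -7797/25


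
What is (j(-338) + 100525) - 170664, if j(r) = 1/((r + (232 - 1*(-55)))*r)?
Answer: -1209056081/17238 ≈ -70139.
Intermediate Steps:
j(r) = 1/(r*(287 + r)) (j(r) = 1/((r + (232 + 55))*r) = 1/((r + 287)*r) = 1/((287 + r)*r) = 1/(r*(287 + r)))
(j(-338) + 100525) - 170664 = (1/((-338)*(287 - 338)) + 100525) - 170664 = (-1/338/(-51) + 100525) - 170664 = (-1/338*(-1/51) + 100525) - 170664 = (1/17238 + 100525) - 170664 = 1732849951/17238 - 170664 = -1209056081/17238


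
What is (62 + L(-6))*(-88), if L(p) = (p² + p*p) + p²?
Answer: -14960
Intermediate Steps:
L(p) = 3*p² (L(p) = (p² + p²) + p² = 2*p² + p² = 3*p²)
(62 + L(-6))*(-88) = (62 + 3*(-6)²)*(-88) = (62 + 3*36)*(-88) = (62 + 108)*(-88) = 170*(-88) = -14960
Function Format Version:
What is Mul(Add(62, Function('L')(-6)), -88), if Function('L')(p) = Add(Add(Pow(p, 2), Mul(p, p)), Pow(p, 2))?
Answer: -14960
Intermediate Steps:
Function('L')(p) = Mul(3, Pow(p, 2)) (Function('L')(p) = Add(Add(Pow(p, 2), Pow(p, 2)), Pow(p, 2)) = Add(Mul(2, Pow(p, 2)), Pow(p, 2)) = Mul(3, Pow(p, 2)))
Mul(Add(62, Function('L')(-6)), -88) = Mul(Add(62, Mul(3, Pow(-6, 2))), -88) = Mul(Add(62, Mul(3, 36)), -88) = Mul(Add(62, 108), -88) = Mul(170, -88) = -14960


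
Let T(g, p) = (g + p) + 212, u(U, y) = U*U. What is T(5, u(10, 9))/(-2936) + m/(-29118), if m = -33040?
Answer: 43887517/42745224 ≈ 1.0267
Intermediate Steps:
u(U, y) = U²
T(g, p) = 212 + g + p
T(5, u(10, 9))/(-2936) + m/(-29118) = (212 + 5 + 10²)/(-2936) - 33040/(-29118) = (212 + 5 + 100)*(-1/2936) - 33040*(-1/29118) = 317*(-1/2936) + 16520/14559 = -317/2936 + 16520/14559 = 43887517/42745224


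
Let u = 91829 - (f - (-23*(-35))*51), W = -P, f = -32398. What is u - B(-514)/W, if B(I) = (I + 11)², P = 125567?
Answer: 20754217903/125567 ≈ 1.6528e+5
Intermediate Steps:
B(I) = (11 + I)²
W = -125567 (W = -1*125567 = -125567)
u = 165282 (u = 91829 - (-32398 - (-23*(-35))*51) = 91829 - (-32398 - 805*51) = 91829 - (-32398 - 1*41055) = 91829 - (-32398 - 41055) = 91829 - 1*(-73453) = 91829 + 73453 = 165282)
u - B(-514)/W = 165282 - (11 - 514)²/(-125567) = 165282 - (-503)²*(-1)/125567 = 165282 - 253009*(-1)/125567 = 165282 - 1*(-253009/125567) = 165282 + 253009/125567 = 20754217903/125567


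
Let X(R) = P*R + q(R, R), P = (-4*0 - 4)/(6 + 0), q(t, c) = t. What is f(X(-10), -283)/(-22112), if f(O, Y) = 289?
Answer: -289/22112 ≈ -0.013070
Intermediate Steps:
P = -⅔ (P = (0 - 4)/6 = -4*⅙ = -⅔ ≈ -0.66667)
X(R) = R/3 (X(R) = -2*R/3 + R = R/3)
f(X(-10), -283)/(-22112) = 289/(-22112) = 289*(-1/22112) = -289/22112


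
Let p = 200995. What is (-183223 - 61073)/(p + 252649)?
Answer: -61074/113411 ≈ -0.53852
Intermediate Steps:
(-183223 - 61073)/(p + 252649) = (-183223 - 61073)/(200995 + 252649) = -244296/453644 = -244296*1/453644 = -61074/113411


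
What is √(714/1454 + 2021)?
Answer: 26*√1580498/727 ≈ 44.961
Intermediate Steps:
√(714/1454 + 2021) = √(714*(1/1454) + 2021) = √(357/727 + 2021) = √(1469624/727) = 26*√1580498/727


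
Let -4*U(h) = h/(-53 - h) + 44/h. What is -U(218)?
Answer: -4450/29539 ≈ -0.15065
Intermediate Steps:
U(h) = -11/h - h/(4*(-53 - h)) (U(h) = -(h/(-53 - h) + 44/h)/4 = -(44/h + h/(-53 - h))/4 = -11/h - h/(4*(-53 - h)))
-U(218) = -(-2332 + 218**2 - 44*218)/(4*218*(53 + 218)) = -(-2332 + 47524 - 9592)/(4*218*271) = -35600/(4*218*271) = -1*4450/29539 = -4450/29539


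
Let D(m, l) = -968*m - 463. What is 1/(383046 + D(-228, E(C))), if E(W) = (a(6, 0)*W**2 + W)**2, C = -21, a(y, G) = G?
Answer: 1/603287 ≈ 1.6576e-6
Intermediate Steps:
E(W) = W**2 (E(W) = (0*W**2 + W)**2 = (0 + W)**2 = W**2)
D(m, l) = -463 - 968*m
1/(383046 + D(-228, E(C))) = 1/(383046 + (-463 - 968*(-228))) = 1/(383046 + (-463 + 220704)) = 1/(383046 + 220241) = 1/603287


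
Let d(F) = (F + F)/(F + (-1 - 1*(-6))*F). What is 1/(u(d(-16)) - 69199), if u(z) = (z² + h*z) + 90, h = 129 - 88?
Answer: -9/621857 ≈ -1.4473e-5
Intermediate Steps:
h = 41
d(F) = ⅓ (d(F) = (2*F)/(F + (-1 + 6)*F) = (2*F)/(F + 5*F) = (2*F)/((6*F)) = (2*F)*(1/(6*F)) = ⅓)
u(z) = 90 + z² + 41*z (u(z) = (z² + 41*z) + 90 = 90 + z² + 41*z)
1/(u(d(-16)) - 69199) = 1/((90 + (⅓)² + 41*(⅓)) - 69199) = 1/((90 + ⅑ + 41/3) - 69199) = 1/(934/9 - 69199) = 1/(-621857/9) = -9/621857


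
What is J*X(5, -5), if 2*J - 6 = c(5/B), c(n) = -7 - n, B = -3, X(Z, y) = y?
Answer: -5/3 ≈ -1.6667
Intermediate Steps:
J = ⅓ (J = 3 + (-7 - 5/(-3))/2 = 3 + (-7 - 5*(-1)/3)/2 = 3 + (-7 - 1*(-5/3))/2 = 3 + (-7 + 5/3)/2 = 3 + (½)*(-16/3) = 3 - 8/3 = ⅓ ≈ 0.33333)
J*X(5, -5) = (⅓)*(-5) = -5/3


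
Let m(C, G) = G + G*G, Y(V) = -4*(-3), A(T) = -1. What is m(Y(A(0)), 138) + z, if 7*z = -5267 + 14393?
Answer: 143400/7 ≈ 20486.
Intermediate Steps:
Y(V) = 12
z = 9126/7 (z = (-5267 + 14393)/7 = (⅐)*9126 = 9126/7 ≈ 1303.7)
m(C, G) = G + G²
m(Y(A(0)), 138) + z = 138*(1 + 138) + 9126/7 = 138*139 + 9126/7 = 19182 + 9126/7 = 143400/7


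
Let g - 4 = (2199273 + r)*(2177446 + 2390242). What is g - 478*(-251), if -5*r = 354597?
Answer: 48608276592294/5 ≈ 9.7217e+12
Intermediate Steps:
r = -354597/5 (r = -1/5*354597 = -354597/5 ≈ -70919.)
g = 48608275992404/5 (g = 4 + (2199273 - 354597/5)*(2177446 + 2390242) = 4 + (10641768/5)*4567688 = 4 + 48608275992384/5 = 48608275992404/5 ≈ 9.7217e+12)
g - 478*(-251) = 48608275992404/5 - 478*(-251) = 48608275992404/5 + 119978 = 48608276592294/5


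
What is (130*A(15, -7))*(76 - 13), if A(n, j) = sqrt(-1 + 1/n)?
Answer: 546*I*sqrt(210) ≈ 7912.3*I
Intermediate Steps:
(130*A(15, -7))*(76 - 13) = (130*sqrt((1 - 1*15)/15))*(76 - 13) = (130*sqrt((1 - 15)/15))*63 = (130*sqrt((1/15)*(-14)))*63 = (130*sqrt(-14/15))*63 = (130*(I*sqrt(210)/15))*63 = (26*I*sqrt(210)/3)*63 = 546*I*sqrt(210)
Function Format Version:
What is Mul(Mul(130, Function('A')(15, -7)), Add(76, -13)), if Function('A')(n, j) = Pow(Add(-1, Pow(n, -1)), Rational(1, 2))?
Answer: Mul(546, I, Pow(210, Rational(1, 2))) ≈ Mul(7912.3, I)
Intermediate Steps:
Mul(Mul(130, Function('A')(15, -7)), Add(76, -13)) = Mul(Mul(130, Pow(Mul(Pow(15, -1), Add(1, Mul(-1, 15))), Rational(1, 2))), Add(76, -13)) = Mul(Mul(130, Pow(Mul(Rational(1, 15), Add(1, -15)), Rational(1, 2))), 63) = Mul(Mul(130, Pow(Mul(Rational(1, 15), -14), Rational(1, 2))), 63) = Mul(Mul(130, Pow(Rational(-14, 15), Rational(1, 2))), 63) = Mul(Mul(130, Mul(Rational(1, 15), I, Pow(210, Rational(1, 2)))), 63) = Mul(Mul(Rational(26, 3), I, Pow(210, Rational(1, 2))), 63) = Mul(546, I, Pow(210, Rational(1, 2)))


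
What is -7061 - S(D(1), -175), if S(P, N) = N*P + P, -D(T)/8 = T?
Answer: -8453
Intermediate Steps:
D(T) = -8*T
S(P, N) = P + N*P
-7061 - S(D(1), -175) = -7061 - (-8*1)*(1 - 175) = -7061 - (-8)*(-174) = -7061 - 1*1392 = -7061 - 1392 = -8453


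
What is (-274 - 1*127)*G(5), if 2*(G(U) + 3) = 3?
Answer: 1203/2 ≈ 601.50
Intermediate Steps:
G(U) = -3/2 (G(U) = -3 + (½)*3 = -3 + 3/2 = -3/2)
(-274 - 1*127)*G(5) = (-274 - 1*127)*(-3/2) = (-274 - 127)*(-3/2) = -401*(-3/2) = 1203/2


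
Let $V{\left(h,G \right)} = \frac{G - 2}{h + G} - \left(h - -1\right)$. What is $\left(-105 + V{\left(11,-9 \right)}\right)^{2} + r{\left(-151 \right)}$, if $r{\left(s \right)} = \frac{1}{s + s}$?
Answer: $\frac{9063773}{604} \approx 15006.0$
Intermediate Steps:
$V{\left(h,G \right)} = -1 - h + \frac{-2 + G}{G + h}$ ($V{\left(h,G \right)} = \frac{-2 + G}{G + h} - \left(h + 1\right) = \frac{-2 + G}{G + h} - \left(1 + h\right) = -1 - h + \frac{-2 + G}{G + h}$)
$r{\left(s \right)} = \frac{1}{2 s}$
$\left(-105 + V{\left(11,-9 \right)}\right)^{2} + r{\left(-151 \right)} = \left(-105 + \frac{-2 - 11 - 11^{2} - \left(-9\right) 11}{-9 + 11}\right)^{2} + \frac{1}{2 \left(-151\right)} = \left(-105 + \frac{-2 - 11 - 121 + 99}{2}\right)^{2} + \frac{1}{2} \left(- \frac{1}{151}\right) = \left(-105 + \frac{-2 - 11 - 121 + 99}{2}\right)^{2} - \frac{1}{302} = \left(-105 + \frac{1}{2} \left(-35\right)\right)^{2} - \frac{1}{302} = \left(-105 - \frac{35}{2}\right)^{2} - \frac{1}{302} = \left(- \frac{245}{2}\right)^{2} - \frac{1}{302} = \frac{60025}{4} - \frac{1}{302} = \frac{9063773}{604}$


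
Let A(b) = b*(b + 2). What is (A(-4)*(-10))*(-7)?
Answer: 560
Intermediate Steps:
A(b) = b*(2 + b)
(A(-4)*(-10))*(-7) = (-4*(2 - 4)*(-10))*(-7) = (-4*(-2)*(-10))*(-7) = (8*(-10))*(-7) = -80*(-7) = 560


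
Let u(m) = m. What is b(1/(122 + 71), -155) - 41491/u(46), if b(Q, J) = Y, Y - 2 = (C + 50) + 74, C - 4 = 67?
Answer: -32429/46 ≈ -704.98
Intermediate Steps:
C = 71 (C = 4 + 67 = 71)
Y = 197 (Y = 2 + ((71 + 50) + 74) = 2 + (121 + 74) = 2 + 195 = 197)
b(Q, J) = 197
b(1/(122 + 71), -155) - 41491/u(46) = 197 - 41491/46 = -32429/46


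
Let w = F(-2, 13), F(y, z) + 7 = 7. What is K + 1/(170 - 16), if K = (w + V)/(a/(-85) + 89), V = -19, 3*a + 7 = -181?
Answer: -103321/503426 ≈ -0.20524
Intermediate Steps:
a = -188/3 (a = -7/3 + (1/3)*(-181) = -7/3 - 181/3 = -188/3 ≈ -62.667)
F(y, z) = 0 (F(y, z) = -7 + 7 = 0)
w = 0
K = -4845/22883 (K = (0 - 19)/(-188/3/(-85) + 89) = -19/(-188/3*(-1/85) + 89) = -19/(188/255 + 89) = -19/22883/255 = -19*255/22883 = -4845/22883 ≈ -0.21173)
K + 1/(170 - 16) = -4845/22883 + 1/(170 - 16) = -4845/22883 + 1/154 = -103321/503426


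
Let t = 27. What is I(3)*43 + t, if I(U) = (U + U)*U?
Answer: 801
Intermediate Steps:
I(U) = 2*U**2 (I(U) = (2*U)*U = 2*U**2)
I(3)*43 + t = (2*3**2)*43 + 27 = (2*9)*43 + 27 = 18*43 + 27 = 774 + 27 = 801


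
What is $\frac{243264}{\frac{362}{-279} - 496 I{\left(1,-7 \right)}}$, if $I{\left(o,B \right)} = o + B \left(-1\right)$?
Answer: $- \frac{33935328}{553717} \approx -61.286$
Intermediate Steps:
$I{\left(o,B \right)} = o - B$
$\frac{243264}{\frac{362}{-279} - 496 I{\left(1,-7 \right)}} = \frac{243264}{\frac{362}{-279} - 496 \left(1 - -7\right)} = \frac{243264}{362 \left(- \frac{1}{279}\right) - 496 \left(1 + 7\right)} = \frac{243264}{- \frac{362}{279} - 3968} = \frac{243264}{- \frac{1107434}{279}} = 243264 \left(- \frac{279}{1107434}\right) = - \frac{33935328}{553717}$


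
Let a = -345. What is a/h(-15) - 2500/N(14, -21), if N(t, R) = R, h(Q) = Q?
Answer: 2983/21 ≈ 142.05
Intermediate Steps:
a/h(-15) - 2500/N(14, -21) = -345/(-15) - 2500/(-21) = -345*(-1/15) - 2500*(-1/21) = 23 + 2500/21 = 2983/21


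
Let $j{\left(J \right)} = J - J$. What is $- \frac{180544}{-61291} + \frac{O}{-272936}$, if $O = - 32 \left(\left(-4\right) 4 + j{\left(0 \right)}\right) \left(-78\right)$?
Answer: $\frac{6465584320}{2091065047} \approx 3.092$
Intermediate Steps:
$j{\left(J \right)} = 0$
$O = -39936$ ($O = - 32 \left(\left(-4\right) 4 + 0\right) \left(-78\right) = - 32 \left(-16 + 0\right) \left(-78\right) = \left(-32\right) \left(-16\right) \left(-78\right) = 512 \left(-78\right) = -39936$)
$- \frac{180544}{-61291} + \frac{O}{-272936} = - \frac{180544}{-61291} - \frac{39936}{-272936} = \left(-180544\right) \left(- \frac{1}{61291}\right) - - \frac{4992}{34117} = \frac{180544}{61291} + \frac{4992}{34117} = \frac{6465584320}{2091065047}$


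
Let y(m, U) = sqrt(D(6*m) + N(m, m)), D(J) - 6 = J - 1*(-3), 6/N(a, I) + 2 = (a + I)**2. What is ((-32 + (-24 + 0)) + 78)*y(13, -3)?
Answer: 198*sqrt(121994)/337 ≈ 205.21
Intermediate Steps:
N(a, I) = 6/(-2 + (I + a)**2) (N(a, I) = 6/(-2 + (a + I)**2) = 6/(-2 + (I + a)**2))
D(J) = 9 + J (D(J) = 6 + (J - 1*(-3)) = 6 + (J + 3) = 6 + (3 + J) = 9 + J)
y(m, U) = sqrt(9 + 6*m + 6/(-2 + 4*m**2)) (y(m, U) = sqrt((9 + 6*m) + 6/(-2 + (m + m)**2)) = sqrt((9 + 6*m) + 6/(-2 + (2*m)**2)) = sqrt((9 + 6*m) + 6/(-2 + 4*m**2)) = sqrt(9 + 6*m + 6/(-2 + 4*m**2)))
((-32 + (-24 + 0)) + 78)*y(13, -3) = ((-32 + (-24 + 0)) + 78)*sqrt(9 + 3/(-1 + 2*13**2) + 6*13) = ((-32 - 24) + 78)*sqrt(9 + 3/(-1 + 2*169) + 78) = (-56 + 78)*sqrt(9 + 3/(-1 + 338) + 78) = 22*sqrt(9 + 3/337 + 78) = 22*sqrt(29322/337) = 22*(9*sqrt(121994)/337) = 198*sqrt(121994)/337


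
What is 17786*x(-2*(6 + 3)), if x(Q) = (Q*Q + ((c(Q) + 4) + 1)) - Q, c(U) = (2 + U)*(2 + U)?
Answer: 10724958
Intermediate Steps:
c(U) = (2 + U)²
x(Q) = 5 + Q² + (2 + Q)² - Q (x(Q) = (Q*Q + (((2 + Q)² + 4) + 1)) - Q = (Q² + ((4 + (2 + Q)²) + 1)) - Q = (Q² + (5 + (2 + Q)²)) - Q = (5 + Q² + (2 + Q)²) - Q = 5 + Q² + (2 + Q)² - Q)
17786*x(-2*(6 + 3)) = 17786*(9 + 2*(-2*(6 + 3))² + 3*(-2*(6 + 3))) = 17786*(9 + 2*(-2*9)² + 3*(-2*9)) = 17786*(9 + 2*(-18)² + 3*(-18)) = 17786*(9 + 2*324 - 54) = 17786*(9 + 648 - 54) = 17786*603 = 10724958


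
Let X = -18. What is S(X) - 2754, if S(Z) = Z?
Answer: -2772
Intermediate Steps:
S(X) - 2754 = -18 - 2754 = -2772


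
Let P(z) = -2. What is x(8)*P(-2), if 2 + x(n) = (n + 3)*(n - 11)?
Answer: 70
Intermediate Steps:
x(n) = -2 + (-11 + n)*(3 + n) (x(n) = -2 + (n + 3)*(n - 11) = -2 + (3 + n)*(-11 + n) = -2 + (-11 + n)*(3 + n))
x(8)*P(-2) = (-35 + 8² - 8*8)*(-2) = (-35 + 64 - 64)*(-2) = -35*(-2) = 70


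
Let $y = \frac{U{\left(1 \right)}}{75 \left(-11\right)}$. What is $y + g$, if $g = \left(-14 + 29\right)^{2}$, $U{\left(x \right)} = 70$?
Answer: $\frac{37111}{165} \approx 224.92$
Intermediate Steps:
$g = 225$ ($g = 15^{2} = 225$)
$y = - \frac{14}{165}$ ($y = \frac{70}{75 \left(-11\right)} = \frac{70}{-825} = 70 \left(- \frac{1}{825}\right) = - \frac{14}{165} \approx -0.084849$)
$y + g = - \frac{14}{165} + 225 = \frac{37111}{165}$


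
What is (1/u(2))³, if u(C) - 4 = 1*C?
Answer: 1/216 ≈ 0.0046296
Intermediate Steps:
u(C) = 4 + C (u(C) = 4 + 1*C = 4 + C)
(1/u(2))³ = (1/(4 + 2))³ = (1/6)³ = (⅙)³ = 1/216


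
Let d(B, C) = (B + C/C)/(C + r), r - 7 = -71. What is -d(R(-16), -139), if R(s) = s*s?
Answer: 257/203 ≈ 1.2660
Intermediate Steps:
r = -64 (r = 7 - 71 = -64)
R(s) = s**2
d(B, C) = (1 + B)/(-64 + C) (d(B, C) = (B + C/C)/(C - 64) = (B + 1)/(-64 + C) = (1 + B)/(-64 + C))
-d(R(-16), -139) = -(1 + (-16)**2)/(-64 - 139) = -(1 + 256)/(-203) = -(-1)*257/203 = -1*(-257/203) = 257/203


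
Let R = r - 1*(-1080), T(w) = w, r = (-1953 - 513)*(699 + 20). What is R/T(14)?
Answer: -885987/7 ≈ -1.2657e+5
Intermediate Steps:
r = -1773054 (r = -2466*719 = -1773054)
R = -1771974 (R = -1773054 - 1*(-1080) = -1773054 + 1080 = -1771974)
R/T(14) = -1771974/14 = -1771974*1/14 = -885987/7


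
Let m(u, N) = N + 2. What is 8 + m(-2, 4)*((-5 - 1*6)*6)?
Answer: -388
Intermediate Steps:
m(u, N) = 2 + N
8 + m(-2, 4)*((-5 - 1*6)*6) = 8 + (2 + 4)*((-5 - 1*6)*6) = 8 + 6*((-5 - 6)*6) = 8 + 6*(-11*6) = 8 + 6*(-66) = 8 - 396 = -388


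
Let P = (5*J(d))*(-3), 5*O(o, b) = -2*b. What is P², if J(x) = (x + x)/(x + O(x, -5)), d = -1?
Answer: 900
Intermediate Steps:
O(o, b) = -2*b/5 (O(o, b) = (-2*b)/5 = -2*b/5)
J(x) = 2*x/(2 + x) (J(x) = (x + x)/(x - ⅖*(-5)) = (2*x)/(x + 2) = (2*x)/(2 + x) = 2*x/(2 + x))
P = 30 (P = (5*(2*(-1)/(2 - 1)))*(-3) = (5*(2*(-1)/1))*(-3) = (5*(2*(-1)*1))*(-3) = (5*(-2))*(-3) = -10*(-3) = 30)
P² = 30² = 900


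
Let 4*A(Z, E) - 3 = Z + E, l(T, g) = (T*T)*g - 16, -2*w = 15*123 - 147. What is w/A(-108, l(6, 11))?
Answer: -3396/275 ≈ -12.349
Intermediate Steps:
w = -849 (w = -(15*123 - 147)/2 = -(1845 - 147)/2 = -1/2*1698 = -849)
l(T, g) = -16 + g*T**2 (l(T, g) = T**2*g - 16 = g*T**2 - 16 = -16 + g*T**2)
A(Z, E) = 3/4 + E/4 + Z/4 (A(Z, E) = 3/4 + (Z + E)/4 = 3/4 + (E + Z)/4 = 3/4 + (E/4 + Z/4) = 3/4 + E/4 + Z/4)
w/A(-108, l(6, 11)) = -849/(3/4 + (-16 + 11*6**2)/4 + (1/4)*(-108)) = -849/(3/4 + (-16 + 11*36)/4 - 27) = -849/(3/4 + (-16 + 396)/4 - 27) = -849/(3/4 + (1/4)*380 - 27) = -849/(3/4 + 95 - 27) = -849/275/4 = -849*4/275 = -3396/275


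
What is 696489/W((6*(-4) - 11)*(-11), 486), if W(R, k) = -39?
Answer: -232163/13 ≈ -17859.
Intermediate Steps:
696489/W((6*(-4) - 11)*(-11), 486) = 696489/(-39) = 696489*(-1/39) = -232163/13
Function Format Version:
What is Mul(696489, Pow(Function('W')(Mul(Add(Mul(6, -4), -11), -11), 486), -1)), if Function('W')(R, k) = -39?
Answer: Rational(-232163, 13) ≈ -17859.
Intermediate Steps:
Mul(696489, Pow(Function('W')(Mul(Add(Mul(6, -4), -11), -11), 486), -1)) = Mul(696489, Pow(-39, -1)) = Mul(696489, Rational(-1, 39)) = Rational(-232163, 13)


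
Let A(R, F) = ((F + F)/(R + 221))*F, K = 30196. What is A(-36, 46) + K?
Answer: 5590492/185 ≈ 30219.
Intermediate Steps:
A(R, F) = 2*F²/(221 + R) (A(R, F) = ((2*F)/(221 + R))*F = (2*F/(221 + R))*F = 2*F²/(221 + R))
A(-36, 46) + K = 2*46²/(221 - 36) + 30196 = 2*2116/185 + 30196 = 2*2116*(1/185) + 30196 = 4232/185 + 30196 = 5590492/185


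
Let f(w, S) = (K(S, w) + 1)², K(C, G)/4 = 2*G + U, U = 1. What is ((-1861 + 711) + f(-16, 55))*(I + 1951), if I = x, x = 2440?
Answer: 61381789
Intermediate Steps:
K(C, G) = 4 + 8*G (K(C, G) = 4*(2*G + 1) = 4*(1 + 2*G) = 4 + 8*G)
f(w, S) = (5 + 8*w)² (f(w, S) = ((4 + 8*w) + 1)² = (5 + 8*w)²)
I = 2440
((-1861 + 711) + f(-16, 55))*(I + 1951) = ((-1861 + 711) + (5 + 8*(-16))²)*(2440 + 1951) = (-1150 + (5 - 128)²)*4391 = (-1150 + (-123)²)*4391 = (-1150 + 15129)*4391 = 13979*4391 = 61381789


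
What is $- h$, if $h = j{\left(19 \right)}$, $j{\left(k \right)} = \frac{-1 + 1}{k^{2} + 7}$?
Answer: $0$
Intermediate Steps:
$j{\left(k \right)} = 0$ ($j{\left(k \right)} = \frac{0}{7 + k^{2}} = 0$)
$h = 0$
$- h = \left(-1\right) 0 = 0$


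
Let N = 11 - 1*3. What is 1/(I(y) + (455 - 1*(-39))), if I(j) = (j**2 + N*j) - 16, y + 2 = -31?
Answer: 1/1303 ≈ 0.00076746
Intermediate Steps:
y = -33 (y = -2 - 31 = -33)
N = 8 (N = 11 - 3 = 8)
I(j) = -16 + j**2 + 8*j (I(j) = (j**2 + 8*j) - 16 = -16 + j**2 + 8*j)
1/(I(y) + (455 - 1*(-39))) = 1/((-16 + (-33)**2 + 8*(-33)) + (455 - 1*(-39))) = 1/((-16 + 1089 - 264) + (455 + 39)) = 1/(809 + 494) = 1/1303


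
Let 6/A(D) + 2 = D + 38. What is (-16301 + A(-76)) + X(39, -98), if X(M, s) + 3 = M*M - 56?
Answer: -296783/20 ≈ -14839.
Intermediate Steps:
X(M, s) = -59 + M² (X(M, s) = -3 + (M*M - 56) = -3 + (M² - 56) = -3 + (-56 + M²) = -59 + M²)
A(D) = 6/(36 + D) (A(D) = 6/(-2 + (D + 38)) = 6/(-2 + (38 + D)) = 6/(36 + D))
(-16301 + A(-76)) + X(39, -98) = (-16301 + 6/(36 - 76)) + (-59 + 39²) = (-16301 + 6/(-40)) + (-59 + 1521) = (-16301 + 6*(-1/40)) + 1462 = (-16301 - 3/20) + 1462 = -326023/20 + 1462 = -296783/20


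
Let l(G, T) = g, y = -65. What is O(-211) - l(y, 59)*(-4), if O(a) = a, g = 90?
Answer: 149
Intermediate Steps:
l(G, T) = 90
O(-211) - l(y, 59)*(-4) = -211 - 90*(-4) = -211 - 1*(-360) = -211 + 360 = 149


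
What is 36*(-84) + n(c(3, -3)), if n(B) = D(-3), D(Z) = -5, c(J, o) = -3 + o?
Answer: -3029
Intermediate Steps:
n(B) = -5
36*(-84) + n(c(3, -3)) = 36*(-84) - 5 = -3024 - 5 = -3029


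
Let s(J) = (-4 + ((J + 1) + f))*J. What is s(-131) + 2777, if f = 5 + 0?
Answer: 19676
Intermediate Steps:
f = 5
s(J) = J*(2 + J) (s(J) = (-4 + ((J + 1) + 5))*J = (-4 + ((1 + J) + 5))*J = (-4 + (6 + J))*J = (2 + J)*J = J*(2 + J))
s(-131) + 2777 = -131*(2 - 131) + 2777 = -131*(-129) + 2777 = 16899 + 2777 = 19676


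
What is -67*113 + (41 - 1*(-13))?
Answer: -7517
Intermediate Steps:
-67*113 + (41 - 1*(-13)) = -7571 + (41 + 13) = -7571 + 54 = -7517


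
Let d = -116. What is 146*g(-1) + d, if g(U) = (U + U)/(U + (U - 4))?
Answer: -202/3 ≈ -67.333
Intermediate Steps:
g(U) = 2*U/(-4 + 2*U) (g(U) = (2*U)/(U + (-4 + U)) = (2*U)/(-4 + 2*U) = 2*U/(-4 + 2*U))
146*g(-1) + d = 146*(-1/(-2 - 1)) - 116 = 146*(-1/(-3)) - 116 = 146*(-1*(-⅓)) - 116 = 146*(⅓) - 116 = 146/3 - 116 = -202/3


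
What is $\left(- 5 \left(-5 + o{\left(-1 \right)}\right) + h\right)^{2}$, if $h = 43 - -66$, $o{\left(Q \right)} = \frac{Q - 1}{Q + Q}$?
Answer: $16641$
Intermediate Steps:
$o{\left(Q \right)} = \frac{-1 + Q}{2 Q}$
$h = 109$ ($h = 43 + 66 = 109$)
$\left(- 5 \left(-5 + o{\left(-1 \right)}\right) + h\right)^{2} = \left(- 5 \left(-5 + \frac{-1 - 1}{2 \left(-1\right)}\right) + 109\right)^{2} = \left(- 5 \left(-5 + \frac{1}{2} \left(-1\right) \left(-2\right)\right) + 109\right)^{2} = \left(- 5 \left(-5 + 1\right) + 109\right)^{2} = \left(\left(-5\right) \left(-4\right) + 109\right)^{2} = \left(20 + 109\right)^{2} = 129^{2} = 16641$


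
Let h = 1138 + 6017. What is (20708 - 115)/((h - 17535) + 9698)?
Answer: -20593/682 ≈ -30.195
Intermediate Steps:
h = 7155
(20708 - 115)/((h - 17535) + 9698) = (20708 - 115)/((7155 - 17535) + 9698) = 20593/(-10380 + 9698) = 20593/(-682) = 20593*(-1/682) = -20593/682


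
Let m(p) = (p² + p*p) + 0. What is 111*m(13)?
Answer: 37518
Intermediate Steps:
m(p) = 2*p² (m(p) = (p² + p²) + 0 = 2*p² + 0 = 2*p²)
111*m(13) = 111*(2*13²) = 111*(2*169) = 111*338 = 37518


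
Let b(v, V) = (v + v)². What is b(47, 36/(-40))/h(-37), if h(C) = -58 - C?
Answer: -8836/21 ≈ -420.76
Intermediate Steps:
b(v, V) = 4*v² (b(v, V) = (2*v)² = 4*v²)
b(47, 36/(-40))/h(-37) = (4*47²)/(-58 - 1*(-37)) = (4*2209)/(-58 + 37) = 8836/(-21) = 8836*(-1/21) = -8836/21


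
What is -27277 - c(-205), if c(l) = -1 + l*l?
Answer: -69301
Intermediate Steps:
c(l) = -1 + l²
-27277 - c(-205) = -27277 - (-1 + (-205)²) = -27277 - (-1 + 42025) = -27277 - 1*42024 = -27277 - 42024 = -69301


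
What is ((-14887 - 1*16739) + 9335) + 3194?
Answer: -19097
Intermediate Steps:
((-14887 - 1*16739) + 9335) + 3194 = ((-14887 - 16739) + 9335) + 3194 = (-31626 + 9335) + 3194 = -22291 + 3194 = -19097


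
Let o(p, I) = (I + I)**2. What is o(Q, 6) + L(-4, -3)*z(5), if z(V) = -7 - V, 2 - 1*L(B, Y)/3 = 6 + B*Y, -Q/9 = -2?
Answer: 720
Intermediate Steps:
Q = 18 (Q = -9*(-2) = 18)
o(p, I) = 4*I**2 (o(p, I) = (2*I)**2 = 4*I**2)
L(B, Y) = -12 - 3*B*Y (L(B, Y) = 6 - 3*(6 + B*Y) = 6 + (-18 - 3*B*Y) = -12 - 3*B*Y)
o(Q, 6) + L(-4, -3)*z(5) = 4*6**2 + (-12 - 3*(-4)*(-3))*(-7 - 1*5) = 4*36 + (-12 - 36)*(-7 - 5) = 144 - 48*(-12) = 144 + 576 = 720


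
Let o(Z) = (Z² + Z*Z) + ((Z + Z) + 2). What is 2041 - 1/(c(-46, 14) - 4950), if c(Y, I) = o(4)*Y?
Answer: 14046163/6882 ≈ 2041.0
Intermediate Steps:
o(Z) = 2 + 2*Z + 2*Z² (o(Z) = (Z² + Z²) + (2*Z + 2) = 2*Z² + (2 + 2*Z) = 2 + 2*Z + 2*Z²)
c(Y, I) = 42*Y (c(Y, I) = (2 + 2*4 + 2*4²)*Y = (2 + 8 + 2*16)*Y = (2 + 8 + 32)*Y = 42*Y)
2041 - 1/(c(-46, 14) - 4950) = 2041 - 1/(42*(-46) - 4950) = 2041 - 1/(-1932 - 4950) = 2041 - 1/(-6882) = 2041 - 1*(-1/6882) = 2041 + 1/6882 = 14046163/6882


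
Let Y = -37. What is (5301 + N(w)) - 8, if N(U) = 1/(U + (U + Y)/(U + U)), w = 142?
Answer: 214012153/40433 ≈ 5293.0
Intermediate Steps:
N(U) = 1/(U + (-37 + U)/(2*U)) (N(U) = 1/(U + (U - 37)/(U + U)) = 1/(U + (-37 + U)/((2*U))) = 1/(U + (-37 + U)*(1/(2*U))) = 1/(U + (-37 + U)/(2*U)))
(5301 + N(w)) - 8 = (5301 + 2*142/(-37 + 142 + 2*142**2)) - 8 = (5301 + 2*142/(-37 + 142 + 2*20164)) - 8 = (5301 + 2*142/(-37 + 142 + 40328)) - 8 = (5301 + 2*142/40433) - 8 = (5301 + 2*142*(1/40433)) - 8 = (5301 + 284/40433) - 8 = 214335617/40433 - 8 = 214012153/40433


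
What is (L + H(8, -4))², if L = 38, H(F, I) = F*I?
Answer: 36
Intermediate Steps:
(L + H(8, -4))² = (38 + 8*(-4))² = (38 - 32)² = 6² = 36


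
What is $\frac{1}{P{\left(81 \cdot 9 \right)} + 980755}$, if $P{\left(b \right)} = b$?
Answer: $\frac{1}{981484} \approx 1.0189 \cdot 10^{-6}$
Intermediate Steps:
$\frac{1}{P{\left(81 \cdot 9 \right)} + 980755} = \frac{1}{81 \cdot 9 + 980755} = \frac{1}{729 + 980755} = \frac{1}{981484}$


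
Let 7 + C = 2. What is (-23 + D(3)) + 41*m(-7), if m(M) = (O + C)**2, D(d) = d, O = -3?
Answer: 2604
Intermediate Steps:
C = -5 (C = -7 + 2 = -5)
m(M) = 64 (m(M) = (-3 - 5)**2 = (-8)**2 = 64)
(-23 + D(3)) + 41*m(-7) = (-23 + 3) + 41*64 = -20 + 2624 = 2604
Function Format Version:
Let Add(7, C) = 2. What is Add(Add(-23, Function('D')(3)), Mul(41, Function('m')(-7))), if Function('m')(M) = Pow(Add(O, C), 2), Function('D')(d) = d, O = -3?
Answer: 2604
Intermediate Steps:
C = -5 (C = Add(-7, 2) = -5)
Function('m')(M) = 64 (Function('m')(M) = Pow(Add(-3, -5), 2) = Pow(-8, 2) = 64)
Add(Add(-23, Function('D')(3)), Mul(41, Function('m')(-7))) = Add(Add(-23, 3), Mul(41, 64)) = Add(-20, 2624) = 2604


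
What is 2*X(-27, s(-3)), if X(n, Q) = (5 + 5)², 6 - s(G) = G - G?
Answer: 200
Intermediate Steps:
s(G) = 6 (s(G) = 6 - (G - G) = 6 - 1*0 = 6 + 0 = 6)
X(n, Q) = 100 (X(n, Q) = 10² = 100)
2*X(-27, s(-3)) = 2*100 = 200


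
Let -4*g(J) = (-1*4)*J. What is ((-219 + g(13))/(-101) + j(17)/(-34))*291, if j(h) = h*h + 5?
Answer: -3301395/1717 ≈ -1922.8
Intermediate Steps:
j(h) = 5 + h**2 (j(h) = h**2 + 5 = 5 + h**2)
g(J) = J (g(J) = -(-1*4)*J/4 = -(-1)*J = J)
((-219 + g(13))/(-101) + j(17)/(-34))*291 = ((-219 + 13)/(-101) + (5 + 17**2)/(-34))*291 = (-206*(-1/101) + (5 + 289)*(-1/34))*291 = (206/101 + 294*(-1/34))*291 = (206/101 - 147/17)*291 = -11345/1717*291 = -3301395/1717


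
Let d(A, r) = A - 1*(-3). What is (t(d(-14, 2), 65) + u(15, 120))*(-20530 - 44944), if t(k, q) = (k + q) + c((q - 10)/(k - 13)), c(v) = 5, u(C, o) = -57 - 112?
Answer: 7202140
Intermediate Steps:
d(A, r) = 3 + A (d(A, r) = A + 3 = 3 + A)
u(C, o) = -169
t(k, q) = 5 + k + q (t(k, q) = (k + q) + 5 = 5 + k + q)
(t(d(-14, 2), 65) + u(15, 120))*(-20530 - 44944) = ((5 + (3 - 14) + 65) - 169)*(-20530 - 44944) = ((5 - 11 + 65) - 169)*(-65474) = (59 - 169)*(-65474) = -110*(-65474) = 7202140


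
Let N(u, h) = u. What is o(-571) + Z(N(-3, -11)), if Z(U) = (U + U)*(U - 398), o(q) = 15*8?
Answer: 2526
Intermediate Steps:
o(q) = 120
Z(U) = 2*U*(-398 + U) (Z(U) = (2*U)*(-398 + U) = 2*U*(-398 + U))
o(-571) + Z(N(-3, -11)) = 120 + 2*(-3)*(-398 - 3) = 120 + 2*(-3)*(-401) = 120 + 2406 = 2526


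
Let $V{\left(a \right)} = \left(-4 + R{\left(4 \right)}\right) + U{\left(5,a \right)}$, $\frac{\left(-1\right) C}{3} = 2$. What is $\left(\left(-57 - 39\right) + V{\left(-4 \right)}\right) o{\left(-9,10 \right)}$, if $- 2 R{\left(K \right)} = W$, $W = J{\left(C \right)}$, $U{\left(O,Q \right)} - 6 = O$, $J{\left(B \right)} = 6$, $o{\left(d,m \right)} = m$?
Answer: $-920$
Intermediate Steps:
$C = -6$ ($C = \left(-3\right) 2 = -6$)
$U{\left(O,Q \right)} = 6 + O$
$W = 6$
$R{\left(K \right)} = -3$ ($R{\left(K \right)} = \left(- \frac{1}{2}\right) 6 = -3$)
$V{\left(a \right)} = 4$ ($V{\left(a \right)} = \left(-4 - 3\right) + \left(6 + 5\right) = -7 + 11 = 4$)
$\left(\left(-57 - 39\right) + V{\left(-4 \right)}\right) o{\left(-9,10 \right)} = \left(\left(-57 - 39\right) + 4\right) 10 = \left(-96 + 4\right) 10 = \left(-92\right) 10 = -920$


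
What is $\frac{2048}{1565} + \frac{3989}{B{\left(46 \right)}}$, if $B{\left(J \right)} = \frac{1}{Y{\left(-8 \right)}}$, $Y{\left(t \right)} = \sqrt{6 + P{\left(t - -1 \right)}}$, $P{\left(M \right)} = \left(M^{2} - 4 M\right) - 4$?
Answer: $\frac{2048}{1565} + 3989 \sqrt{79} \approx 35456.0$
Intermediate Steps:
$P{\left(M \right)} = -4 + M^{2} - 4 M$
$Y{\left(t \right)} = \sqrt{-2 + \left(1 + t\right)^{2} - 4 t}$ ($Y{\left(t \right)} = \sqrt{6 - \left(4 - \left(t - -1\right)^{2} + 4 \left(t - -1\right)\right)} = \sqrt{6 - \left(4 - \left(t + 1\right)^{2} + 4 \left(t + 1\right)\right)} = \sqrt{6 - \left(4 - \left(1 + t\right)^{2} + 4 \left(1 + t\right)\right)} = \sqrt{6 - \left(8 - \left(1 + t\right)^{2} + 4 t\right)} = \sqrt{-2 + \left(1 + t\right)^{2} - 4 t}$)
$B{\left(J \right)} = \frac{\sqrt{79}}{79}$ ($B{\left(J \right)} = \frac{1}{\sqrt{-1 + \left(-8\right)^{2} - -16}} = \frac{1}{\sqrt{-1 + 64 + 16}} = \frac{1}{\sqrt{79}} = \frac{\sqrt{79}}{79}$)
$\frac{2048}{1565} + \frac{3989}{B{\left(46 \right)}} = \frac{2048}{1565} + \frac{3989}{\frac{1}{79} \sqrt{79}} = 2048 \cdot \frac{1}{1565} + 3989 \sqrt{79} = \frac{2048}{1565} + 3989 \sqrt{79}$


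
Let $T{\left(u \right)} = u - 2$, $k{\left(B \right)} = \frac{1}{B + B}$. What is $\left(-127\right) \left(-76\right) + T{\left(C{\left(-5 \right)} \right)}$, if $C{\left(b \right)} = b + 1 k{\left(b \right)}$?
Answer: $\frac{96449}{10} \approx 9644.9$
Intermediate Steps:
$k{\left(B \right)} = \frac{1}{2 B}$
$C{\left(b \right)} = b + \frac{1}{2 b}$ ($C{\left(b \right)} = b + 1 \frac{1}{2 b} = b + \frac{1}{2 b}$)
$T{\left(u \right)} = -2 + u$ ($T{\left(u \right)} = u - 2 = -2 + u$)
$\left(-127\right) \left(-76\right) + T{\left(C{\left(-5 \right)} \right)} = \left(-127\right) \left(-76\right) - \left(7 + \frac{1}{10}\right) = 9652 + \left(-2 + \left(-5 + \frac{1}{2} \left(- \frac{1}{5}\right)\right)\right) = 9652 - \frac{71}{10} = \frac{96449}{10}$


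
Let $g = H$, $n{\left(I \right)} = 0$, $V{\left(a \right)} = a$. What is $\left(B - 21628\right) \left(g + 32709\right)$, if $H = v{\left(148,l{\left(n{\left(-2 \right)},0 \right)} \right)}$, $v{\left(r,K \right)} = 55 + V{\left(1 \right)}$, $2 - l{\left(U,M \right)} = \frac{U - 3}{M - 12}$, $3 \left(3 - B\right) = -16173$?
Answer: $-531907010$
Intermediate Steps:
$B = 5394$ ($B = 3 - -5391 = 3 + 5391 = 5394$)
$l{\left(U,M \right)} = 2 - \frac{-3 + U}{-12 + M}$ ($l{\left(U,M \right)} = 2 - \frac{U - 3}{M - 12} = 2 - \frac{-3 + U}{-12 + M}$)
$v{\left(r,K \right)} = 56$ ($v{\left(r,K \right)} = 55 + 1 = 56$)
$H = 56$
$g = 56$
$\left(B - 21628\right) \left(g + 32709\right) = \left(5394 - 21628\right) \left(56 + 32709\right) = \left(-16234\right) 32765 = -531907010$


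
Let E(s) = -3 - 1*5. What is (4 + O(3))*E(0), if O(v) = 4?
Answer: -64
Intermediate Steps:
E(s) = -8 (E(s) = -3 - 5 = -8)
(4 + O(3))*E(0) = (4 + 4)*(-8) = 8*(-8) = -64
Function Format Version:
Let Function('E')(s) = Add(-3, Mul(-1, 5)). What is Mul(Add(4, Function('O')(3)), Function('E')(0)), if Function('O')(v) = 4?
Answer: -64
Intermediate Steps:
Function('E')(s) = -8 (Function('E')(s) = Add(-3, -5) = -8)
Mul(Add(4, Function('O')(3)), Function('E')(0)) = Mul(Add(4, 4), -8) = Mul(8, -8) = -64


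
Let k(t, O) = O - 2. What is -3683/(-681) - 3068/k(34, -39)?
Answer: 2240311/27921 ≈ 80.238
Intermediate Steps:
k(t, O) = -2 + O
-3683/(-681) - 3068/k(34, -39) = -3683/(-681) - 3068/(-2 - 39) = -3683*(-1/681) - 3068/(-41) = 3683/681 - 3068*(-1/41) = 3683/681 + 3068/41 = 2240311/27921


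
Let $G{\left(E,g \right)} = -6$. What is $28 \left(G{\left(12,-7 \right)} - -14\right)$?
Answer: $224$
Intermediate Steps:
$28 \left(G{\left(12,-7 \right)} - -14\right) = 28 \left(-6 - -14\right) = 28 \left(-6 + \left(-28 + 42\right)\right) = 28 \left(-6 + 14\right) = 28 \cdot 8 = 224$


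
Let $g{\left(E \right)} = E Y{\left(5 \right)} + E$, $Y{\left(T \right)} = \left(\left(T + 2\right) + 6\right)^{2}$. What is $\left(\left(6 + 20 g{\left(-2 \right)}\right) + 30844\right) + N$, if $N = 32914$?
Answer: $56964$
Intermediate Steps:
$Y{\left(T \right)} = \left(8 + T\right)^{2}$ ($Y{\left(T \right)} = \left(\left(2 + T\right) + 6\right)^{2} = \left(8 + T\right)^{2}$)
$g{\left(E \right)} = 170 E$ ($g{\left(E \right)} = E \left(8 + 5\right)^{2} + E = E 13^{2} + E = E 169 + E = 169 E + E = 170 E$)
$\left(\left(6 + 20 g{\left(-2 \right)}\right) + 30844\right) + N = \left(\left(6 + 20 \cdot 170 \left(-2\right)\right) + 30844\right) + 32914 = \left(\left(6 + 20 \left(-340\right)\right) + 30844\right) + 32914 = \left(\left(6 - 6800\right) + 30844\right) + 32914 = \left(-6794 + 30844\right) + 32914 = 24050 + 32914 = 56964$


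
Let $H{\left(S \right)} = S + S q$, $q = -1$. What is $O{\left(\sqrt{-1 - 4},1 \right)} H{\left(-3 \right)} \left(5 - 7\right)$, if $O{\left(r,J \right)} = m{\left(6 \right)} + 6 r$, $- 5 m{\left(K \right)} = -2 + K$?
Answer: $0$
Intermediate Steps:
$m{\left(K \right)} = \frac{2}{5} - \frac{K}{5}$ ($m{\left(K \right)} = - \frac{-2 + K}{5} = \frac{2}{5} - \frac{K}{5}$)
$H{\left(S \right)} = 0$ ($H{\left(S \right)} = S + S \left(-1\right) = S - S = 0$)
$O{\left(r,J \right)} = - \frac{4}{5} + 6 r$ ($O{\left(r,J \right)} = \left(\frac{2}{5} - \frac{6}{5}\right) + 6 r = - \frac{4}{5} + 6 r$)
$O{\left(\sqrt{-1 - 4},1 \right)} H{\left(-3 \right)} \left(5 - 7\right) = \left(- \frac{4}{5} + 6 \sqrt{-1 - 4}\right) 0 \left(5 - 7\right) = \left(- \frac{4}{5} + 6 \sqrt{-5}\right) 0 \left(5 - 7\right) = \left(- \frac{4}{5} + 6 i \sqrt{5}\right) 0 \left(-2\right) = 0 \left(-2\right) = 0$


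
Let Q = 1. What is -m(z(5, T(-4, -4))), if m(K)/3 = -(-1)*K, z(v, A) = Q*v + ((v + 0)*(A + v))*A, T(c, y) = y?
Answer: 45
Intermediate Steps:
z(v, A) = v + A*v*(A + v) (z(v, A) = 1*v + ((v + 0)*(A + v))*A = v + (v*(A + v))*A = v + A*v*(A + v))
m(K) = 3*K (m(K) = 3*(-(-1)*K) = 3*K)
-m(z(5, T(-4, -4))) = -3*5*(1 + (-4)**2 - 4*5) = -3*5*(1 + 16 - 20) = -3*5*(-3) = -3*(-15) = -1*(-45) = 45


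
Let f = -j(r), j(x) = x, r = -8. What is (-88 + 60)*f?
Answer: -224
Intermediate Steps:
f = 8 (f = -1*(-8) = 8)
(-88 + 60)*f = (-88 + 60)*8 = -28*8 = -224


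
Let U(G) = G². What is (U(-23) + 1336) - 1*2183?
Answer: -318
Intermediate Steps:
(U(-23) + 1336) - 1*2183 = ((-23)² + 1336) - 1*2183 = (529 + 1336) - 2183 = 1865 - 2183 = -318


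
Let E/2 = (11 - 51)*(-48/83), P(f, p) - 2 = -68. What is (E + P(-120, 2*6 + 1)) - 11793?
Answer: -980457/83 ≈ -11813.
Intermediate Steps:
P(f, p) = -66 (P(f, p) = 2 - 68 = -66)
E = 3840/83 (E = 2*((11 - 51)*(-48/83)) = 2*(-(-1920)/83) = 2*(-40*(-48/83)) = 2*(1920/83) = 3840/83 ≈ 46.265)
(E + P(-120, 2*6 + 1)) - 11793 = (3840/83 - 66) - 11793 = -1638/83 - 11793 = -980457/83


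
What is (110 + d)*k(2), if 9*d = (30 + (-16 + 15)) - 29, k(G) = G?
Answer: 220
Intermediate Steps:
d = 0 (d = ((30 + (-16 + 15)) - 29)/9 = ((30 - 1) - 29)/9 = (29 - 29)/9 = (⅑)*0 = 0)
(110 + d)*k(2) = (110 + 0)*2 = 110*2 = 220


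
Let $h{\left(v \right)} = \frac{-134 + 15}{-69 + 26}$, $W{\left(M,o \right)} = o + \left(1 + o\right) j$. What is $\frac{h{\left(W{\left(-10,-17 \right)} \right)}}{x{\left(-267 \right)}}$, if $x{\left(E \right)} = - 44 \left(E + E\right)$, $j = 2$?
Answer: $\frac{119}{1010328} \approx 0.00011778$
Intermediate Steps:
$W{\left(M,o \right)} = 2 + 3 o$ ($W{\left(M,o \right)} = o + \left(1 + o\right) 2 = o + \left(2 + 2 o\right) = 2 + 3 o$)
$h{\left(v \right)} = \frac{119}{43}$ ($h{\left(v \right)} = - \frac{119}{-43} = \left(-119\right) \left(- \frac{1}{43}\right) = \frac{119}{43}$)
$x{\left(E \right)} = - 88 E$ ($x{\left(E \right)} = - 44 \cdot 2 E = - 88 E$)
$\frac{h{\left(W{\left(-10,-17 \right)} \right)}}{x{\left(-267 \right)}} = \frac{119}{43 \left(\left(-88\right) \left(-267\right)\right)} = \frac{119}{43 \cdot 23496} = \frac{119}{43} \cdot \frac{1}{23496} = \frac{119}{1010328}$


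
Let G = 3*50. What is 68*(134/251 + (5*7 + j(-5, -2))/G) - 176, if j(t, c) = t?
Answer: -158252/1255 ≈ -126.10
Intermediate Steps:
G = 150
68*(134/251 + (5*7 + j(-5, -2))/G) - 176 = 68*(134/251 + (5*7 - 5)/150) - 176 = 68*(134*(1/251) + (35 - 5)*(1/150)) - 176 = 68*(134/251 + 30*(1/150)) - 176 = 68*(134/251 + ⅕) - 176 = 68*(921/1255) - 176 = 62628/1255 - 176 = -158252/1255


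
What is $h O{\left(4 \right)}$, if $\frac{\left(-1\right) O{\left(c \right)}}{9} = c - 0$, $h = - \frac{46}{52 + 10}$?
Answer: $\frac{828}{31} \approx 26.71$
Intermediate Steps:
$h = - \frac{23}{31}$ ($h = - \frac{46}{62} = \left(-46\right) \frac{1}{62} = - \frac{23}{31} \approx -0.74194$)
$O{\left(c \right)} = - 9 c$ ($O{\left(c \right)} = - 9 \left(c - 0\right) = - 9 \left(c + 0\right) = - 9 c$)
$h O{\left(4 \right)} = - \frac{23 \left(\left(-9\right) 4\right)}{31} = \left(- \frac{23}{31}\right) \left(-36\right) = \frac{828}{31}$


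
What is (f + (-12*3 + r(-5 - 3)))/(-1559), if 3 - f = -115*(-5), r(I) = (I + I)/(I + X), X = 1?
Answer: 4240/10913 ≈ 0.38853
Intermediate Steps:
r(I) = 2*I/(1 + I) (r(I) = (I + I)/(I + 1) = (2*I)/(1 + I) = 2*I/(1 + I))
f = -572 (f = 3 - (-115)*(-5) = 3 - 1*575 = 3 - 575 = -572)
(f + (-12*3 + r(-5 - 3)))/(-1559) = (-572 + (-12*3 + 2*(-5 - 3)/(1 + (-5 - 3))))/(-1559) = (-572 + (-36 + 2*(-8)/(1 - 8)))*(-1/1559) = (-572 + (-36 + 2*(-8)/(-7)))*(-1/1559) = (-572 + (-36 + 2*(-8)*(-⅐)))*(-1/1559) = (-572 + (-36 + 16/7))*(-1/1559) = (-572 - 236/7)*(-1/1559) = -4240/7*(-1/1559) = 4240/10913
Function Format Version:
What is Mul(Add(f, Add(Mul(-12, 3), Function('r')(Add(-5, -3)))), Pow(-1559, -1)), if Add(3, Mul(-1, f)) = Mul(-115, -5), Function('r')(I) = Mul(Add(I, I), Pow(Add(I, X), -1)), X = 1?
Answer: Rational(4240, 10913) ≈ 0.38853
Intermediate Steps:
Function('r')(I) = Mul(2, I, Pow(Add(1, I), -1)) (Function('r')(I) = Mul(Add(I, I), Pow(Add(I, 1), -1)) = Mul(Mul(2, I), Pow(Add(1, I), -1)) = Mul(2, I, Pow(Add(1, I), -1)))
f = -572 (f = Add(3, Mul(-1, Mul(-115, -5))) = Add(3, Mul(-1, 575)) = Add(3, -575) = -572)
Mul(Add(f, Add(Mul(-12, 3), Function('r')(Add(-5, -3)))), Pow(-1559, -1)) = Mul(Add(-572, Add(Mul(-12, 3), Mul(2, Add(-5, -3), Pow(Add(1, Add(-5, -3)), -1)))), Pow(-1559, -1)) = Mul(Add(-572, Add(-36, Mul(2, -8, Pow(Add(1, -8), -1)))), Rational(-1, 1559)) = Mul(Add(-572, Add(-36, Mul(2, -8, Pow(-7, -1)))), Rational(-1, 1559)) = Mul(Add(-572, Add(-36, Mul(2, -8, Rational(-1, 7)))), Rational(-1, 1559)) = Mul(Add(-572, Add(-36, Rational(16, 7))), Rational(-1, 1559)) = Mul(Add(-572, Rational(-236, 7)), Rational(-1, 1559)) = Mul(Rational(-4240, 7), Rational(-1, 1559)) = Rational(4240, 10913)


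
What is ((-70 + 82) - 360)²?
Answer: 121104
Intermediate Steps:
((-70 + 82) - 360)² = (12 - 360)² = (-348)² = 121104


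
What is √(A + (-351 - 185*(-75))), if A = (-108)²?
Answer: 2*√6297 ≈ 158.71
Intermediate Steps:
A = 11664
√(A + (-351 - 185*(-75))) = √(11664 + (-351 - 185*(-75))) = √(11664 + (-351 + 13875)) = √(11664 + 13524) = √25188 = 2*√6297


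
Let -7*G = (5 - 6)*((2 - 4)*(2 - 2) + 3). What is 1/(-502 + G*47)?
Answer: -7/3373 ≈ -0.0020753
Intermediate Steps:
G = 3/7 (G = -(5 - 6)*((2 - 4)*(2 - 2) + 3)/7 = -(-1)*(-2*0 + 3)/7 = -(-1)*(0 + 3)/7 = -(-1)*3/7 = -⅐*(-3) = 3/7 ≈ 0.42857)
1/(-502 + G*47) = 1/(-502 + (3/7)*47) = 1/(-502 + 141/7) = 1/(-3373/7) = -7/3373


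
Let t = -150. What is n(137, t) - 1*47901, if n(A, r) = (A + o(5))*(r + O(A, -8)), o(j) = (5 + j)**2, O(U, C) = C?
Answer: -85347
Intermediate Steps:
n(A, r) = (-8 + r)*(100 + A) (n(A, r) = (A + (5 + 5)**2)*(r - 8) = (A + 10**2)*(-8 + r) = (A + 100)*(-8 + r) = (100 + A)*(-8 + r) = (-8 + r)*(100 + A))
n(137, t) - 1*47901 = (-800 - 8*137 + 100*(-150) + 137*(-150)) - 1*47901 = (-800 - 1096 - 15000 - 20550) - 47901 = -37446 - 47901 = -85347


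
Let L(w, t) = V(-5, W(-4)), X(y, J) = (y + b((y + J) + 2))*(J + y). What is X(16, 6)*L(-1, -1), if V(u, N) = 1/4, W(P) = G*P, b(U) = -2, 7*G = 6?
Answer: 77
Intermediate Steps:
G = 6/7 (G = (1/7)*6 = 6/7 ≈ 0.85714)
W(P) = 6*P/7
V(u, N) = 1/4
X(y, J) = (-2 + y)*(J + y) (X(y, J) = (y - 2)*(J + y) = (-2 + y)*(J + y))
L(w, t) = 1/4
X(16, 6)*L(-1, -1) = (16**2 - 2*6 - 2*16 + 6*16)*(1/4) = (256 - 12 - 32 + 96)*(1/4) = 308*(1/4) = 77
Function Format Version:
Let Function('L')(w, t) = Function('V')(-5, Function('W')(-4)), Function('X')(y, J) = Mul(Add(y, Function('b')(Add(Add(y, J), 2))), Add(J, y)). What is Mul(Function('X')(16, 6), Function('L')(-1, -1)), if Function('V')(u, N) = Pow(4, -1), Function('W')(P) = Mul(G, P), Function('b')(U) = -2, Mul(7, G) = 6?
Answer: 77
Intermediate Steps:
G = Rational(6, 7) (G = Mul(Rational(1, 7), 6) = Rational(6, 7) ≈ 0.85714)
Function('W')(P) = Mul(Rational(6, 7), P)
Function('V')(u, N) = Rational(1, 4)
Function('X')(y, J) = Mul(Add(-2, y), Add(J, y)) (Function('X')(y, J) = Mul(Add(y, -2), Add(J, y)) = Mul(Add(-2, y), Add(J, y)))
Function('L')(w, t) = Rational(1, 4)
Mul(Function('X')(16, 6), Function('L')(-1, -1)) = Mul(Add(Pow(16, 2), Mul(-2, 6), Mul(-2, 16), Mul(6, 16)), Rational(1, 4)) = Mul(Add(256, -12, -32, 96), Rational(1, 4)) = Mul(308, Rational(1, 4)) = 77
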